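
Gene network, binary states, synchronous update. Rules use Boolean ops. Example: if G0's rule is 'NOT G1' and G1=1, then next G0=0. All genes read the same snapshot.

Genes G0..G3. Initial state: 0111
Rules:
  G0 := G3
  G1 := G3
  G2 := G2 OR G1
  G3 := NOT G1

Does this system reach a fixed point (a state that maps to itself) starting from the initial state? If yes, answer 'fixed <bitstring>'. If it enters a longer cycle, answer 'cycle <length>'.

Answer: cycle 4

Derivation:
Step 0: 0111
Step 1: G0=G3=1 G1=G3=1 G2=G2|G1=1|1=1 G3=NOT G1=NOT 1=0 -> 1110
Step 2: G0=G3=0 G1=G3=0 G2=G2|G1=1|1=1 G3=NOT G1=NOT 1=0 -> 0010
Step 3: G0=G3=0 G1=G3=0 G2=G2|G1=1|0=1 G3=NOT G1=NOT 0=1 -> 0011
Step 4: G0=G3=1 G1=G3=1 G2=G2|G1=1|0=1 G3=NOT G1=NOT 0=1 -> 1111
Step 5: G0=G3=1 G1=G3=1 G2=G2|G1=1|1=1 G3=NOT G1=NOT 1=0 -> 1110
Cycle of length 4 starting at step 1 -> no fixed point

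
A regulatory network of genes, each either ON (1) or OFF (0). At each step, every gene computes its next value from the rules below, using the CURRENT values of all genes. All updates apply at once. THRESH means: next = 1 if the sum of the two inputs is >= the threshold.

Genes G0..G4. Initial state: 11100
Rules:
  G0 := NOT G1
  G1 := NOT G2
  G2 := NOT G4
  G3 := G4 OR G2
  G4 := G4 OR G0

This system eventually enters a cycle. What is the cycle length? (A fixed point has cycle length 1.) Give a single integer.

Step 0: 11100
Step 1: G0=NOT G1=NOT 1=0 G1=NOT G2=NOT 1=0 G2=NOT G4=NOT 0=1 G3=G4|G2=0|1=1 G4=G4|G0=0|1=1 -> 00111
Step 2: G0=NOT G1=NOT 0=1 G1=NOT G2=NOT 1=0 G2=NOT G4=NOT 1=0 G3=G4|G2=1|1=1 G4=G4|G0=1|0=1 -> 10011
Step 3: G0=NOT G1=NOT 0=1 G1=NOT G2=NOT 0=1 G2=NOT G4=NOT 1=0 G3=G4|G2=1|0=1 G4=G4|G0=1|1=1 -> 11011
Step 4: G0=NOT G1=NOT 1=0 G1=NOT G2=NOT 0=1 G2=NOT G4=NOT 1=0 G3=G4|G2=1|0=1 G4=G4|G0=1|1=1 -> 01011
Step 5: G0=NOT G1=NOT 1=0 G1=NOT G2=NOT 0=1 G2=NOT G4=NOT 1=0 G3=G4|G2=1|0=1 G4=G4|G0=1|0=1 -> 01011
State from step 5 equals state from step 4 -> cycle length 1

Answer: 1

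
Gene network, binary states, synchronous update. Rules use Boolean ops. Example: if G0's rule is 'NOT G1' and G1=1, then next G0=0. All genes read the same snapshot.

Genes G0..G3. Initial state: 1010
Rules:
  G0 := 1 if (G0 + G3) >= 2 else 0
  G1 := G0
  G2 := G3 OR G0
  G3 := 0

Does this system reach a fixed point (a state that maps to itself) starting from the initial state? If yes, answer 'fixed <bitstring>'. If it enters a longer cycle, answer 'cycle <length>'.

Step 0: 1010
Step 1: G0=(1+0>=2)=0 G1=G0=1 G2=G3|G0=0|1=1 G3=0(const) -> 0110
Step 2: G0=(0+0>=2)=0 G1=G0=0 G2=G3|G0=0|0=0 G3=0(const) -> 0000
Step 3: G0=(0+0>=2)=0 G1=G0=0 G2=G3|G0=0|0=0 G3=0(const) -> 0000
Fixed point reached at step 2: 0000

Answer: fixed 0000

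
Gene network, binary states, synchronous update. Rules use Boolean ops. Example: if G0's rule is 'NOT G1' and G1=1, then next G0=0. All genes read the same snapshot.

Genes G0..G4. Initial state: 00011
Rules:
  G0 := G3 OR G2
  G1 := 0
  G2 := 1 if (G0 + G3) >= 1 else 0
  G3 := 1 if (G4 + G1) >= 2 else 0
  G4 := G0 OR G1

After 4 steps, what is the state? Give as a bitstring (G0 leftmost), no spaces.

Step 1: G0=G3|G2=1|0=1 G1=0(const) G2=(0+1>=1)=1 G3=(1+0>=2)=0 G4=G0|G1=0|0=0 -> 10100
Step 2: G0=G3|G2=0|1=1 G1=0(const) G2=(1+0>=1)=1 G3=(0+0>=2)=0 G4=G0|G1=1|0=1 -> 10101
Step 3: G0=G3|G2=0|1=1 G1=0(const) G2=(1+0>=1)=1 G3=(1+0>=2)=0 G4=G0|G1=1|0=1 -> 10101
Step 4: G0=G3|G2=0|1=1 G1=0(const) G2=(1+0>=1)=1 G3=(1+0>=2)=0 G4=G0|G1=1|0=1 -> 10101

10101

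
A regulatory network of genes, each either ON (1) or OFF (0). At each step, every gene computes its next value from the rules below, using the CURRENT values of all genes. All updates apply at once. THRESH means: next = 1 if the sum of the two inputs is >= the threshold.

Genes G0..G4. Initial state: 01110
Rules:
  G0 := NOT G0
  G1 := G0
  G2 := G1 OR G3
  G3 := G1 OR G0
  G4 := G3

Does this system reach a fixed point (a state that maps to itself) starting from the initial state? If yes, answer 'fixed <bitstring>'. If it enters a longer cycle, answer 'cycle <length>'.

Step 0: 01110
Step 1: G0=NOT G0=NOT 0=1 G1=G0=0 G2=G1|G3=1|1=1 G3=G1|G0=1|0=1 G4=G3=1 -> 10111
Step 2: G0=NOT G0=NOT 1=0 G1=G0=1 G2=G1|G3=0|1=1 G3=G1|G0=0|1=1 G4=G3=1 -> 01111
Step 3: G0=NOT G0=NOT 0=1 G1=G0=0 G2=G1|G3=1|1=1 G3=G1|G0=1|0=1 G4=G3=1 -> 10111
Cycle of length 2 starting at step 1 -> no fixed point

Answer: cycle 2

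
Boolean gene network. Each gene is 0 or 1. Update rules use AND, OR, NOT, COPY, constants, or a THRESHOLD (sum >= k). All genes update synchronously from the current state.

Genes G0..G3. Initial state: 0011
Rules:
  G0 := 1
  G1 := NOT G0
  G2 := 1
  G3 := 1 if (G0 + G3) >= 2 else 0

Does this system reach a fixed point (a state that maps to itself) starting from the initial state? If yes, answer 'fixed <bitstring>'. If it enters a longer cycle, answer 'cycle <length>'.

Answer: fixed 1010

Derivation:
Step 0: 0011
Step 1: G0=1(const) G1=NOT G0=NOT 0=1 G2=1(const) G3=(0+1>=2)=0 -> 1110
Step 2: G0=1(const) G1=NOT G0=NOT 1=0 G2=1(const) G3=(1+0>=2)=0 -> 1010
Step 3: G0=1(const) G1=NOT G0=NOT 1=0 G2=1(const) G3=(1+0>=2)=0 -> 1010
Fixed point reached at step 2: 1010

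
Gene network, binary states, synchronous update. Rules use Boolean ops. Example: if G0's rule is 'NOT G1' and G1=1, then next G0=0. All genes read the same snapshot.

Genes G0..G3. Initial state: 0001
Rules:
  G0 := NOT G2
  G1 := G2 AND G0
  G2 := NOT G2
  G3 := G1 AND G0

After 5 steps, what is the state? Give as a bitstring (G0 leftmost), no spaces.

Step 1: G0=NOT G2=NOT 0=1 G1=G2&G0=0&0=0 G2=NOT G2=NOT 0=1 G3=G1&G0=0&0=0 -> 1010
Step 2: G0=NOT G2=NOT 1=0 G1=G2&G0=1&1=1 G2=NOT G2=NOT 1=0 G3=G1&G0=0&1=0 -> 0100
Step 3: G0=NOT G2=NOT 0=1 G1=G2&G0=0&0=0 G2=NOT G2=NOT 0=1 G3=G1&G0=1&0=0 -> 1010
Step 4: G0=NOT G2=NOT 1=0 G1=G2&G0=1&1=1 G2=NOT G2=NOT 1=0 G3=G1&G0=0&1=0 -> 0100
Step 5: G0=NOT G2=NOT 0=1 G1=G2&G0=0&0=0 G2=NOT G2=NOT 0=1 G3=G1&G0=1&0=0 -> 1010

1010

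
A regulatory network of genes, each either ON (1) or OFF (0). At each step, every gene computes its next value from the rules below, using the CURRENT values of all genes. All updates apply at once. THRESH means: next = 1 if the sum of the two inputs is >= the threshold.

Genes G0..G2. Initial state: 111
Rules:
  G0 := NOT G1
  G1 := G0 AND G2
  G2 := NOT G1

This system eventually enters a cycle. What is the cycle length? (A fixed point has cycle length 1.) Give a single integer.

Step 0: 111
Step 1: G0=NOT G1=NOT 1=0 G1=G0&G2=1&1=1 G2=NOT G1=NOT 1=0 -> 010
Step 2: G0=NOT G1=NOT 1=0 G1=G0&G2=0&0=0 G2=NOT G1=NOT 1=0 -> 000
Step 3: G0=NOT G1=NOT 0=1 G1=G0&G2=0&0=0 G2=NOT G1=NOT 0=1 -> 101
Step 4: G0=NOT G1=NOT 0=1 G1=G0&G2=1&1=1 G2=NOT G1=NOT 0=1 -> 111
State from step 4 equals state from step 0 -> cycle length 4

Answer: 4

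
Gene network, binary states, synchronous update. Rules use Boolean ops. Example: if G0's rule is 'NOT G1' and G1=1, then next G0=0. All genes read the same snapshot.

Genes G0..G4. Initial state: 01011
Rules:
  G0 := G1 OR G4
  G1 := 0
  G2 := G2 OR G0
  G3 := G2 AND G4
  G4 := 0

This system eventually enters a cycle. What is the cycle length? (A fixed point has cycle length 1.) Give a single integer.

Answer: 1

Derivation:
Step 0: 01011
Step 1: G0=G1|G4=1|1=1 G1=0(const) G2=G2|G0=0|0=0 G3=G2&G4=0&1=0 G4=0(const) -> 10000
Step 2: G0=G1|G4=0|0=0 G1=0(const) G2=G2|G0=0|1=1 G3=G2&G4=0&0=0 G4=0(const) -> 00100
Step 3: G0=G1|G4=0|0=0 G1=0(const) G2=G2|G0=1|0=1 G3=G2&G4=1&0=0 G4=0(const) -> 00100
State from step 3 equals state from step 2 -> cycle length 1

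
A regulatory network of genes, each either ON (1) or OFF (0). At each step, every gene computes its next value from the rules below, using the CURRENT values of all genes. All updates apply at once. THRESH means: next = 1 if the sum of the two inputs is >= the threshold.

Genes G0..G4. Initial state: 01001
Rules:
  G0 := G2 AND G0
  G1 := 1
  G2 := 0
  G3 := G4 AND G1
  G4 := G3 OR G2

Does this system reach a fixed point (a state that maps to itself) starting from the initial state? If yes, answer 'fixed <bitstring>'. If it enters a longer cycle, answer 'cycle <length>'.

Step 0: 01001
Step 1: G0=G2&G0=0&0=0 G1=1(const) G2=0(const) G3=G4&G1=1&1=1 G4=G3|G2=0|0=0 -> 01010
Step 2: G0=G2&G0=0&0=0 G1=1(const) G2=0(const) G3=G4&G1=0&1=0 G4=G3|G2=1|0=1 -> 01001
Cycle of length 2 starting at step 0 -> no fixed point

Answer: cycle 2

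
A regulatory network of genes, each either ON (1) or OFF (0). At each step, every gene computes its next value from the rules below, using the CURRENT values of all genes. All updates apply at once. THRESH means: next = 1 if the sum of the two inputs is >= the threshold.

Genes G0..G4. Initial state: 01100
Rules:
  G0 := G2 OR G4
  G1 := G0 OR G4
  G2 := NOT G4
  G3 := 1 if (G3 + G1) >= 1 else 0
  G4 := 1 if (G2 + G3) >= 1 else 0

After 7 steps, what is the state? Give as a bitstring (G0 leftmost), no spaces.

Step 1: G0=G2|G4=1|0=1 G1=G0|G4=0|0=0 G2=NOT G4=NOT 0=1 G3=(0+1>=1)=1 G4=(1+0>=1)=1 -> 10111
Step 2: G0=G2|G4=1|1=1 G1=G0|G4=1|1=1 G2=NOT G4=NOT 1=0 G3=(1+0>=1)=1 G4=(1+1>=1)=1 -> 11011
Step 3: G0=G2|G4=0|1=1 G1=G0|G4=1|1=1 G2=NOT G4=NOT 1=0 G3=(1+1>=1)=1 G4=(0+1>=1)=1 -> 11011
Step 4: G0=G2|G4=0|1=1 G1=G0|G4=1|1=1 G2=NOT G4=NOT 1=0 G3=(1+1>=1)=1 G4=(0+1>=1)=1 -> 11011
Step 5: G0=G2|G4=0|1=1 G1=G0|G4=1|1=1 G2=NOT G4=NOT 1=0 G3=(1+1>=1)=1 G4=(0+1>=1)=1 -> 11011
Step 6: G0=G2|G4=0|1=1 G1=G0|G4=1|1=1 G2=NOT G4=NOT 1=0 G3=(1+1>=1)=1 G4=(0+1>=1)=1 -> 11011
Step 7: G0=G2|G4=0|1=1 G1=G0|G4=1|1=1 G2=NOT G4=NOT 1=0 G3=(1+1>=1)=1 G4=(0+1>=1)=1 -> 11011

11011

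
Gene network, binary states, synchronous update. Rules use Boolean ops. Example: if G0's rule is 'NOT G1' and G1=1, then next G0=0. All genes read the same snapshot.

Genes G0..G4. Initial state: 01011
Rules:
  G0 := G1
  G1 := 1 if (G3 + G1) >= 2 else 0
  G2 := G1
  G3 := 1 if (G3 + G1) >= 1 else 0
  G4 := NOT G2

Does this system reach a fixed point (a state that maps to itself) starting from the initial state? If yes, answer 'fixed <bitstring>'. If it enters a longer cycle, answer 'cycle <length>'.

Answer: fixed 11110

Derivation:
Step 0: 01011
Step 1: G0=G1=1 G1=(1+1>=2)=1 G2=G1=1 G3=(1+1>=1)=1 G4=NOT G2=NOT 0=1 -> 11111
Step 2: G0=G1=1 G1=(1+1>=2)=1 G2=G1=1 G3=(1+1>=1)=1 G4=NOT G2=NOT 1=0 -> 11110
Step 3: G0=G1=1 G1=(1+1>=2)=1 G2=G1=1 G3=(1+1>=1)=1 G4=NOT G2=NOT 1=0 -> 11110
Fixed point reached at step 2: 11110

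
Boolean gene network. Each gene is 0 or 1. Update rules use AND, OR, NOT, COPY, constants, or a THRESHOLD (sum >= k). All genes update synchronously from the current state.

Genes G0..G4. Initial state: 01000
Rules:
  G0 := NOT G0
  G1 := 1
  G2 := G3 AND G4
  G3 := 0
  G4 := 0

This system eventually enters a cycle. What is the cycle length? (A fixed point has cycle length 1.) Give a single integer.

Answer: 2

Derivation:
Step 0: 01000
Step 1: G0=NOT G0=NOT 0=1 G1=1(const) G2=G3&G4=0&0=0 G3=0(const) G4=0(const) -> 11000
Step 2: G0=NOT G0=NOT 1=0 G1=1(const) G2=G3&G4=0&0=0 G3=0(const) G4=0(const) -> 01000
State from step 2 equals state from step 0 -> cycle length 2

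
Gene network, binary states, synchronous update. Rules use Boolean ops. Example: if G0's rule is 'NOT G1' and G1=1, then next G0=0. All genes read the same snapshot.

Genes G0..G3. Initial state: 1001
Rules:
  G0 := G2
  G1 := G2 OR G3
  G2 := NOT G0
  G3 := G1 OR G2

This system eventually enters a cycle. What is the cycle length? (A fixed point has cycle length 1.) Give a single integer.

Step 0: 1001
Step 1: G0=G2=0 G1=G2|G3=0|1=1 G2=NOT G0=NOT 1=0 G3=G1|G2=0|0=0 -> 0100
Step 2: G0=G2=0 G1=G2|G3=0|0=0 G2=NOT G0=NOT 0=1 G3=G1|G2=1|0=1 -> 0011
Step 3: G0=G2=1 G1=G2|G3=1|1=1 G2=NOT G0=NOT 0=1 G3=G1|G2=0|1=1 -> 1111
Step 4: G0=G2=1 G1=G2|G3=1|1=1 G2=NOT G0=NOT 1=0 G3=G1|G2=1|1=1 -> 1101
Step 5: G0=G2=0 G1=G2|G3=0|1=1 G2=NOT G0=NOT 1=0 G3=G1|G2=1|0=1 -> 0101
Step 6: G0=G2=0 G1=G2|G3=0|1=1 G2=NOT G0=NOT 0=1 G3=G1|G2=1|0=1 -> 0111
Step 7: G0=G2=1 G1=G2|G3=1|1=1 G2=NOT G0=NOT 0=1 G3=G1|G2=1|1=1 -> 1111
State from step 7 equals state from step 3 -> cycle length 4

Answer: 4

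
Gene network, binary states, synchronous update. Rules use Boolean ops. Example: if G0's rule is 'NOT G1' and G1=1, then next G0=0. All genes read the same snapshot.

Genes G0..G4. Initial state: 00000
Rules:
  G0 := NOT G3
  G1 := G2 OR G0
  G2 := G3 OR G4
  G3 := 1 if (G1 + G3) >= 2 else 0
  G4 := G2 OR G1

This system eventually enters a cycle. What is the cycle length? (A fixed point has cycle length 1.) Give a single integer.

Step 0: 00000
Step 1: G0=NOT G3=NOT 0=1 G1=G2|G0=0|0=0 G2=G3|G4=0|0=0 G3=(0+0>=2)=0 G4=G2|G1=0|0=0 -> 10000
Step 2: G0=NOT G3=NOT 0=1 G1=G2|G0=0|1=1 G2=G3|G4=0|0=0 G3=(0+0>=2)=0 G4=G2|G1=0|0=0 -> 11000
Step 3: G0=NOT G3=NOT 0=1 G1=G2|G0=0|1=1 G2=G3|G4=0|0=0 G3=(1+0>=2)=0 G4=G2|G1=0|1=1 -> 11001
Step 4: G0=NOT G3=NOT 0=1 G1=G2|G0=0|1=1 G2=G3|G4=0|1=1 G3=(1+0>=2)=0 G4=G2|G1=0|1=1 -> 11101
Step 5: G0=NOT G3=NOT 0=1 G1=G2|G0=1|1=1 G2=G3|G4=0|1=1 G3=(1+0>=2)=0 G4=G2|G1=1|1=1 -> 11101
State from step 5 equals state from step 4 -> cycle length 1

Answer: 1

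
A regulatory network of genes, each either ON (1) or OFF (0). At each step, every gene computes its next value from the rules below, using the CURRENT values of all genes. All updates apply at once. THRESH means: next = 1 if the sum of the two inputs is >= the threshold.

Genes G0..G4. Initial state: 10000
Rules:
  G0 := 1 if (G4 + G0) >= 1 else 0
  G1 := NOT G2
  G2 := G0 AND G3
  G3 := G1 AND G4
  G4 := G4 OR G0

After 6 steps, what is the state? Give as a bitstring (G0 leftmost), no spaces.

Step 1: G0=(0+1>=1)=1 G1=NOT G2=NOT 0=1 G2=G0&G3=1&0=0 G3=G1&G4=0&0=0 G4=G4|G0=0|1=1 -> 11001
Step 2: G0=(1+1>=1)=1 G1=NOT G2=NOT 0=1 G2=G0&G3=1&0=0 G3=G1&G4=1&1=1 G4=G4|G0=1|1=1 -> 11011
Step 3: G0=(1+1>=1)=1 G1=NOT G2=NOT 0=1 G2=G0&G3=1&1=1 G3=G1&G4=1&1=1 G4=G4|G0=1|1=1 -> 11111
Step 4: G0=(1+1>=1)=1 G1=NOT G2=NOT 1=0 G2=G0&G3=1&1=1 G3=G1&G4=1&1=1 G4=G4|G0=1|1=1 -> 10111
Step 5: G0=(1+1>=1)=1 G1=NOT G2=NOT 1=0 G2=G0&G3=1&1=1 G3=G1&G4=0&1=0 G4=G4|G0=1|1=1 -> 10101
Step 6: G0=(1+1>=1)=1 G1=NOT G2=NOT 1=0 G2=G0&G3=1&0=0 G3=G1&G4=0&1=0 G4=G4|G0=1|1=1 -> 10001

10001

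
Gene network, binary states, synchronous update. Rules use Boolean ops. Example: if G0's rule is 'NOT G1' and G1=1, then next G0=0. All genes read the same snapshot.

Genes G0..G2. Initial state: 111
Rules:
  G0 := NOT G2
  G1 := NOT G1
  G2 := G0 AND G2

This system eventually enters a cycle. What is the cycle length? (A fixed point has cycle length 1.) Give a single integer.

Answer: 2

Derivation:
Step 0: 111
Step 1: G0=NOT G2=NOT 1=0 G1=NOT G1=NOT 1=0 G2=G0&G2=1&1=1 -> 001
Step 2: G0=NOT G2=NOT 1=0 G1=NOT G1=NOT 0=1 G2=G0&G2=0&1=0 -> 010
Step 3: G0=NOT G2=NOT 0=1 G1=NOT G1=NOT 1=0 G2=G0&G2=0&0=0 -> 100
Step 4: G0=NOT G2=NOT 0=1 G1=NOT G1=NOT 0=1 G2=G0&G2=1&0=0 -> 110
Step 5: G0=NOT G2=NOT 0=1 G1=NOT G1=NOT 1=0 G2=G0&G2=1&0=0 -> 100
State from step 5 equals state from step 3 -> cycle length 2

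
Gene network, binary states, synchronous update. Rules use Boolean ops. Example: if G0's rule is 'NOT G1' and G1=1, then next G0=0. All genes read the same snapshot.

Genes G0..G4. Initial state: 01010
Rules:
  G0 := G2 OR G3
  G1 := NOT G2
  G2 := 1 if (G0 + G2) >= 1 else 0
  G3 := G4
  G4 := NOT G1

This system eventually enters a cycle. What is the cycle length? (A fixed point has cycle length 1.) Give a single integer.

Step 0: 01010
Step 1: G0=G2|G3=0|1=1 G1=NOT G2=NOT 0=1 G2=(0+0>=1)=0 G3=G4=0 G4=NOT G1=NOT 1=0 -> 11000
Step 2: G0=G2|G3=0|0=0 G1=NOT G2=NOT 0=1 G2=(1+0>=1)=1 G3=G4=0 G4=NOT G1=NOT 1=0 -> 01100
Step 3: G0=G2|G3=1|0=1 G1=NOT G2=NOT 1=0 G2=(0+1>=1)=1 G3=G4=0 G4=NOT G1=NOT 1=0 -> 10100
Step 4: G0=G2|G3=1|0=1 G1=NOT G2=NOT 1=0 G2=(1+1>=1)=1 G3=G4=0 G4=NOT G1=NOT 0=1 -> 10101
Step 5: G0=G2|G3=1|0=1 G1=NOT G2=NOT 1=0 G2=(1+1>=1)=1 G3=G4=1 G4=NOT G1=NOT 0=1 -> 10111
Step 6: G0=G2|G3=1|1=1 G1=NOT G2=NOT 1=0 G2=(1+1>=1)=1 G3=G4=1 G4=NOT G1=NOT 0=1 -> 10111
State from step 6 equals state from step 5 -> cycle length 1

Answer: 1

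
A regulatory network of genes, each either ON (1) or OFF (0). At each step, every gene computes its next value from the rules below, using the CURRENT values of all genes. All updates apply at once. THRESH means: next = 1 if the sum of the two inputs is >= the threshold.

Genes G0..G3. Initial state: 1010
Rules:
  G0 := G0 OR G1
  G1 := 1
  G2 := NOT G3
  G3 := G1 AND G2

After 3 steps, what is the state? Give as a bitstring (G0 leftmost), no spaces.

Step 1: G0=G0|G1=1|0=1 G1=1(const) G2=NOT G3=NOT 0=1 G3=G1&G2=0&1=0 -> 1110
Step 2: G0=G0|G1=1|1=1 G1=1(const) G2=NOT G3=NOT 0=1 G3=G1&G2=1&1=1 -> 1111
Step 3: G0=G0|G1=1|1=1 G1=1(const) G2=NOT G3=NOT 1=0 G3=G1&G2=1&1=1 -> 1101

1101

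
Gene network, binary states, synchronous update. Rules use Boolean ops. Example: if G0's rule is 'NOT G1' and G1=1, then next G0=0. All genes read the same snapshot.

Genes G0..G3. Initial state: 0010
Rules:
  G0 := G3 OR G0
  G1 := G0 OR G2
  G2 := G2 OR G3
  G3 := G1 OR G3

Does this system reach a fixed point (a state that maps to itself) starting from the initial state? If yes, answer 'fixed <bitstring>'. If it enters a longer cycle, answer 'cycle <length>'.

Step 0: 0010
Step 1: G0=G3|G0=0|0=0 G1=G0|G2=0|1=1 G2=G2|G3=1|0=1 G3=G1|G3=0|0=0 -> 0110
Step 2: G0=G3|G0=0|0=0 G1=G0|G2=0|1=1 G2=G2|G3=1|0=1 G3=G1|G3=1|0=1 -> 0111
Step 3: G0=G3|G0=1|0=1 G1=G0|G2=0|1=1 G2=G2|G3=1|1=1 G3=G1|G3=1|1=1 -> 1111
Step 4: G0=G3|G0=1|1=1 G1=G0|G2=1|1=1 G2=G2|G3=1|1=1 G3=G1|G3=1|1=1 -> 1111
Fixed point reached at step 3: 1111

Answer: fixed 1111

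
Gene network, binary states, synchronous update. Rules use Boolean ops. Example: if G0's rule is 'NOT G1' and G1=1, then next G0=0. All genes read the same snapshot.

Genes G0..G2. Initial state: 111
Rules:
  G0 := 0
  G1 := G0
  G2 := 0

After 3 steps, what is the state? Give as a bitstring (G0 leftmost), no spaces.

Step 1: G0=0(const) G1=G0=1 G2=0(const) -> 010
Step 2: G0=0(const) G1=G0=0 G2=0(const) -> 000
Step 3: G0=0(const) G1=G0=0 G2=0(const) -> 000

000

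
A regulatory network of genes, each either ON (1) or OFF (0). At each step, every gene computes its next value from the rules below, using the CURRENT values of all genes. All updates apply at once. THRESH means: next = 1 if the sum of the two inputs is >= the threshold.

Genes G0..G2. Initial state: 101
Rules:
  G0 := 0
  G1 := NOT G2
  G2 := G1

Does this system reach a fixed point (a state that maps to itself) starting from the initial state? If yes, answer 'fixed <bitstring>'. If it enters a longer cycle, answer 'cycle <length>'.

Step 0: 101
Step 1: G0=0(const) G1=NOT G2=NOT 1=0 G2=G1=0 -> 000
Step 2: G0=0(const) G1=NOT G2=NOT 0=1 G2=G1=0 -> 010
Step 3: G0=0(const) G1=NOT G2=NOT 0=1 G2=G1=1 -> 011
Step 4: G0=0(const) G1=NOT G2=NOT 1=0 G2=G1=1 -> 001
Step 5: G0=0(const) G1=NOT G2=NOT 1=0 G2=G1=0 -> 000
Cycle of length 4 starting at step 1 -> no fixed point

Answer: cycle 4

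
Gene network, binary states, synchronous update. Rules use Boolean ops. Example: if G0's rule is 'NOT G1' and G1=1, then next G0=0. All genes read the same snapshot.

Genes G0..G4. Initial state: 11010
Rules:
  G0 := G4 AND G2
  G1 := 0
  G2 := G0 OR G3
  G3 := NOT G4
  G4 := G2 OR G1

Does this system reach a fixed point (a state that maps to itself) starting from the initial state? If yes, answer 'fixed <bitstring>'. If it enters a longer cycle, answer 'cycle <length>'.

Answer: fixed 10101

Derivation:
Step 0: 11010
Step 1: G0=G4&G2=0&0=0 G1=0(const) G2=G0|G3=1|1=1 G3=NOT G4=NOT 0=1 G4=G2|G1=0|1=1 -> 00111
Step 2: G0=G4&G2=1&1=1 G1=0(const) G2=G0|G3=0|1=1 G3=NOT G4=NOT 1=0 G4=G2|G1=1|0=1 -> 10101
Step 3: G0=G4&G2=1&1=1 G1=0(const) G2=G0|G3=1|0=1 G3=NOT G4=NOT 1=0 G4=G2|G1=1|0=1 -> 10101
Fixed point reached at step 2: 10101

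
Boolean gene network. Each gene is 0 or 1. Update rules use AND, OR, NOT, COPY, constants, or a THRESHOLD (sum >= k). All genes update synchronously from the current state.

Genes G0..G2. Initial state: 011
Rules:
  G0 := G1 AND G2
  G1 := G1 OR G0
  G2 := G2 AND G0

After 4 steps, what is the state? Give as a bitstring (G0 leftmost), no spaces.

Step 1: G0=G1&G2=1&1=1 G1=G1|G0=1|0=1 G2=G2&G0=1&0=0 -> 110
Step 2: G0=G1&G2=1&0=0 G1=G1|G0=1|1=1 G2=G2&G0=0&1=0 -> 010
Step 3: G0=G1&G2=1&0=0 G1=G1|G0=1|0=1 G2=G2&G0=0&0=0 -> 010
Step 4: G0=G1&G2=1&0=0 G1=G1|G0=1|0=1 G2=G2&G0=0&0=0 -> 010

010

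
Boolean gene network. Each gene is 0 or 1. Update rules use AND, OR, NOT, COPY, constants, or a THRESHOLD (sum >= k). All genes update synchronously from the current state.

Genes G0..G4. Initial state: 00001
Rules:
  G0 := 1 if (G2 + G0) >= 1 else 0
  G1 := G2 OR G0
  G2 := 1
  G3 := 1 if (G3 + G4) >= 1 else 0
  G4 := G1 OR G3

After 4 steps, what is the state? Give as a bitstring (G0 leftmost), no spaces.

Step 1: G0=(0+0>=1)=0 G1=G2|G0=0|0=0 G2=1(const) G3=(0+1>=1)=1 G4=G1|G3=0|0=0 -> 00110
Step 2: G0=(1+0>=1)=1 G1=G2|G0=1|0=1 G2=1(const) G3=(1+0>=1)=1 G4=G1|G3=0|1=1 -> 11111
Step 3: G0=(1+1>=1)=1 G1=G2|G0=1|1=1 G2=1(const) G3=(1+1>=1)=1 G4=G1|G3=1|1=1 -> 11111
Step 4: G0=(1+1>=1)=1 G1=G2|G0=1|1=1 G2=1(const) G3=(1+1>=1)=1 G4=G1|G3=1|1=1 -> 11111

11111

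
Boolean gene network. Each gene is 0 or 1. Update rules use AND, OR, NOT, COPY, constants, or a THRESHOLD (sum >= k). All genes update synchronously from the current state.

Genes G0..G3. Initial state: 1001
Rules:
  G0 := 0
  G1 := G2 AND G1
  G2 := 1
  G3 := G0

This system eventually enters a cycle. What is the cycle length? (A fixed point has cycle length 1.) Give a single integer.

Answer: 1

Derivation:
Step 0: 1001
Step 1: G0=0(const) G1=G2&G1=0&0=0 G2=1(const) G3=G0=1 -> 0011
Step 2: G0=0(const) G1=G2&G1=1&0=0 G2=1(const) G3=G0=0 -> 0010
Step 3: G0=0(const) G1=G2&G1=1&0=0 G2=1(const) G3=G0=0 -> 0010
State from step 3 equals state from step 2 -> cycle length 1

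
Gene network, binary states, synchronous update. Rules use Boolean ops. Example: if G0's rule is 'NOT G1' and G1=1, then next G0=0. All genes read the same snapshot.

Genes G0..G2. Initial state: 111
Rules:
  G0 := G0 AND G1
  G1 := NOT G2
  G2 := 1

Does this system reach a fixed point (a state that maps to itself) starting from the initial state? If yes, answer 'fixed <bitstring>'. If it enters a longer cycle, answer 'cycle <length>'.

Step 0: 111
Step 1: G0=G0&G1=1&1=1 G1=NOT G2=NOT 1=0 G2=1(const) -> 101
Step 2: G0=G0&G1=1&0=0 G1=NOT G2=NOT 1=0 G2=1(const) -> 001
Step 3: G0=G0&G1=0&0=0 G1=NOT G2=NOT 1=0 G2=1(const) -> 001
Fixed point reached at step 2: 001

Answer: fixed 001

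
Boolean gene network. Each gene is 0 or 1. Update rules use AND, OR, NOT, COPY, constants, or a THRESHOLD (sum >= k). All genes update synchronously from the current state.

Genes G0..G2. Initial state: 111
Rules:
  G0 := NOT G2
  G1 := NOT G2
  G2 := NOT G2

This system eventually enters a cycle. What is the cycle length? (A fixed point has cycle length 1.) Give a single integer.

Step 0: 111
Step 1: G0=NOT G2=NOT 1=0 G1=NOT G2=NOT 1=0 G2=NOT G2=NOT 1=0 -> 000
Step 2: G0=NOT G2=NOT 0=1 G1=NOT G2=NOT 0=1 G2=NOT G2=NOT 0=1 -> 111
State from step 2 equals state from step 0 -> cycle length 2

Answer: 2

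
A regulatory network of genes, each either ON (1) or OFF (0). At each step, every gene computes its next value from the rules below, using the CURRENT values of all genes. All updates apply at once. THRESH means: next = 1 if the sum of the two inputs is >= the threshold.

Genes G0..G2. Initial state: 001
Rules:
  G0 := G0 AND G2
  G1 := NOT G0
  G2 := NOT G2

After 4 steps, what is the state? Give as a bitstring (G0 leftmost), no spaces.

Step 1: G0=G0&G2=0&1=0 G1=NOT G0=NOT 0=1 G2=NOT G2=NOT 1=0 -> 010
Step 2: G0=G0&G2=0&0=0 G1=NOT G0=NOT 0=1 G2=NOT G2=NOT 0=1 -> 011
Step 3: G0=G0&G2=0&1=0 G1=NOT G0=NOT 0=1 G2=NOT G2=NOT 1=0 -> 010
Step 4: G0=G0&G2=0&0=0 G1=NOT G0=NOT 0=1 G2=NOT G2=NOT 0=1 -> 011

011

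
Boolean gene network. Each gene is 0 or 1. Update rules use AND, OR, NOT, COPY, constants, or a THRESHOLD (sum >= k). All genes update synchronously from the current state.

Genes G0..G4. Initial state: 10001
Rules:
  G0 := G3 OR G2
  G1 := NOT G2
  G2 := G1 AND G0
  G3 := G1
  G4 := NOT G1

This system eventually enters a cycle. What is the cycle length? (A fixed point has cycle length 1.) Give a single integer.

Answer: 6

Derivation:
Step 0: 10001
Step 1: G0=G3|G2=0|0=0 G1=NOT G2=NOT 0=1 G2=G1&G0=0&1=0 G3=G1=0 G4=NOT G1=NOT 0=1 -> 01001
Step 2: G0=G3|G2=0|0=0 G1=NOT G2=NOT 0=1 G2=G1&G0=1&0=0 G3=G1=1 G4=NOT G1=NOT 1=0 -> 01010
Step 3: G0=G3|G2=1|0=1 G1=NOT G2=NOT 0=1 G2=G1&G0=1&0=0 G3=G1=1 G4=NOT G1=NOT 1=0 -> 11010
Step 4: G0=G3|G2=1|0=1 G1=NOT G2=NOT 0=1 G2=G1&G0=1&1=1 G3=G1=1 G4=NOT G1=NOT 1=0 -> 11110
Step 5: G0=G3|G2=1|1=1 G1=NOT G2=NOT 1=0 G2=G1&G0=1&1=1 G3=G1=1 G4=NOT G1=NOT 1=0 -> 10110
Step 6: G0=G3|G2=1|1=1 G1=NOT G2=NOT 1=0 G2=G1&G0=0&1=0 G3=G1=0 G4=NOT G1=NOT 0=1 -> 10001
State from step 6 equals state from step 0 -> cycle length 6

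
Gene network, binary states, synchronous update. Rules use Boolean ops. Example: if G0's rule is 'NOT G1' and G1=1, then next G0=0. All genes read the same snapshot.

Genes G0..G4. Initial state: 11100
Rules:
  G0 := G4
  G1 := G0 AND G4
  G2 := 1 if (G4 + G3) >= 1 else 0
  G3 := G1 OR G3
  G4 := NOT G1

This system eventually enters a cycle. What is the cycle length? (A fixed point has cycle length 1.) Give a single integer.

Answer: 5

Derivation:
Step 0: 11100
Step 1: G0=G4=0 G1=G0&G4=1&0=0 G2=(0+0>=1)=0 G3=G1|G3=1|0=1 G4=NOT G1=NOT 1=0 -> 00010
Step 2: G0=G4=0 G1=G0&G4=0&0=0 G2=(0+1>=1)=1 G3=G1|G3=0|1=1 G4=NOT G1=NOT 0=1 -> 00111
Step 3: G0=G4=1 G1=G0&G4=0&1=0 G2=(1+1>=1)=1 G3=G1|G3=0|1=1 G4=NOT G1=NOT 0=1 -> 10111
Step 4: G0=G4=1 G1=G0&G4=1&1=1 G2=(1+1>=1)=1 G3=G1|G3=0|1=1 G4=NOT G1=NOT 0=1 -> 11111
Step 5: G0=G4=1 G1=G0&G4=1&1=1 G2=(1+1>=1)=1 G3=G1|G3=1|1=1 G4=NOT G1=NOT 1=0 -> 11110
Step 6: G0=G4=0 G1=G0&G4=1&0=0 G2=(0+1>=1)=1 G3=G1|G3=1|1=1 G4=NOT G1=NOT 1=0 -> 00110
Step 7: G0=G4=0 G1=G0&G4=0&0=0 G2=(0+1>=1)=1 G3=G1|G3=0|1=1 G4=NOT G1=NOT 0=1 -> 00111
State from step 7 equals state from step 2 -> cycle length 5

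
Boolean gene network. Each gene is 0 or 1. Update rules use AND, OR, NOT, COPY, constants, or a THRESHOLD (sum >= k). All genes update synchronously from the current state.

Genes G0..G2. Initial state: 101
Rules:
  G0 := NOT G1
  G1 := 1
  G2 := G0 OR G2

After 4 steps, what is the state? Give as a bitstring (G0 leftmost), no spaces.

Step 1: G0=NOT G1=NOT 0=1 G1=1(const) G2=G0|G2=1|1=1 -> 111
Step 2: G0=NOT G1=NOT 1=0 G1=1(const) G2=G0|G2=1|1=1 -> 011
Step 3: G0=NOT G1=NOT 1=0 G1=1(const) G2=G0|G2=0|1=1 -> 011
Step 4: G0=NOT G1=NOT 1=0 G1=1(const) G2=G0|G2=0|1=1 -> 011

011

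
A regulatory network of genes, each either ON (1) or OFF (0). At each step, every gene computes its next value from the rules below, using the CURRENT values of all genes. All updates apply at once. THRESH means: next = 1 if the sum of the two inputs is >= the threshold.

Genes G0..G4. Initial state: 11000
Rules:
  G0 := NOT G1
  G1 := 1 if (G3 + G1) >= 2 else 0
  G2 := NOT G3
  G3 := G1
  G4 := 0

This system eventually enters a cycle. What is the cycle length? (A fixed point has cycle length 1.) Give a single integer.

Answer: 1

Derivation:
Step 0: 11000
Step 1: G0=NOT G1=NOT 1=0 G1=(0+1>=2)=0 G2=NOT G3=NOT 0=1 G3=G1=1 G4=0(const) -> 00110
Step 2: G0=NOT G1=NOT 0=1 G1=(1+0>=2)=0 G2=NOT G3=NOT 1=0 G3=G1=0 G4=0(const) -> 10000
Step 3: G0=NOT G1=NOT 0=1 G1=(0+0>=2)=0 G2=NOT G3=NOT 0=1 G3=G1=0 G4=0(const) -> 10100
Step 4: G0=NOT G1=NOT 0=1 G1=(0+0>=2)=0 G2=NOT G3=NOT 0=1 G3=G1=0 G4=0(const) -> 10100
State from step 4 equals state from step 3 -> cycle length 1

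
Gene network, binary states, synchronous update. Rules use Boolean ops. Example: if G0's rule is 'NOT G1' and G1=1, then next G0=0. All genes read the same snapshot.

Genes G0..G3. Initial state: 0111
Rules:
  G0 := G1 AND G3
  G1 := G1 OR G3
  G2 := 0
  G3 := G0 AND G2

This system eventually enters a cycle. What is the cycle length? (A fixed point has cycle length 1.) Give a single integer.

Step 0: 0111
Step 1: G0=G1&G3=1&1=1 G1=G1|G3=1|1=1 G2=0(const) G3=G0&G2=0&1=0 -> 1100
Step 2: G0=G1&G3=1&0=0 G1=G1|G3=1|0=1 G2=0(const) G3=G0&G2=1&0=0 -> 0100
Step 3: G0=G1&G3=1&0=0 G1=G1|G3=1|0=1 G2=0(const) G3=G0&G2=0&0=0 -> 0100
State from step 3 equals state from step 2 -> cycle length 1

Answer: 1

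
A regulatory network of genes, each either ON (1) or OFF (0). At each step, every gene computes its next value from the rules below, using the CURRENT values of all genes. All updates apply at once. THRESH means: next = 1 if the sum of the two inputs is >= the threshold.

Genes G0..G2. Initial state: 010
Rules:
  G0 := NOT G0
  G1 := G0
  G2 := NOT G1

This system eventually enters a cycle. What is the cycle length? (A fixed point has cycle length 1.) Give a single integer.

Answer: 2

Derivation:
Step 0: 010
Step 1: G0=NOT G0=NOT 0=1 G1=G0=0 G2=NOT G1=NOT 1=0 -> 100
Step 2: G0=NOT G0=NOT 1=0 G1=G0=1 G2=NOT G1=NOT 0=1 -> 011
Step 3: G0=NOT G0=NOT 0=1 G1=G0=0 G2=NOT G1=NOT 1=0 -> 100
State from step 3 equals state from step 1 -> cycle length 2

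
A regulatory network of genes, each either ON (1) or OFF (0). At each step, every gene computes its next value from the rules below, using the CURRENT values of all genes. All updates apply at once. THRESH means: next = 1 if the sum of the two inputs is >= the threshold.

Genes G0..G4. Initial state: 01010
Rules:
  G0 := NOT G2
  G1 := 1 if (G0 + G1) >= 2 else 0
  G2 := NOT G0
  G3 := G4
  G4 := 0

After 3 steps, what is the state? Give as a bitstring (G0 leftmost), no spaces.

Step 1: G0=NOT G2=NOT 0=1 G1=(0+1>=2)=0 G2=NOT G0=NOT 0=1 G3=G4=0 G4=0(const) -> 10100
Step 2: G0=NOT G2=NOT 1=0 G1=(1+0>=2)=0 G2=NOT G0=NOT 1=0 G3=G4=0 G4=0(const) -> 00000
Step 3: G0=NOT G2=NOT 0=1 G1=(0+0>=2)=0 G2=NOT G0=NOT 0=1 G3=G4=0 G4=0(const) -> 10100

10100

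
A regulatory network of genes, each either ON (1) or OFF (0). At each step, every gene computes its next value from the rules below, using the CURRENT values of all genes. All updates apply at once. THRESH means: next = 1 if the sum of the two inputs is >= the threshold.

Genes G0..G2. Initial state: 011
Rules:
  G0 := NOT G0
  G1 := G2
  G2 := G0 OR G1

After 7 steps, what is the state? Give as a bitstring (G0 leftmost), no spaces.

Step 1: G0=NOT G0=NOT 0=1 G1=G2=1 G2=G0|G1=0|1=1 -> 111
Step 2: G0=NOT G0=NOT 1=0 G1=G2=1 G2=G0|G1=1|1=1 -> 011
Step 3: G0=NOT G0=NOT 0=1 G1=G2=1 G2=G0|G1=0|1=1 -> 111
Step 4: G0=NOT G0=NOT 1=0 G1=G2=1 G2=G0|G1=1|1=1 -> 011
Step 5: G0=NOT G0=NOT 0=1 G1=G2=1 G2=G0|G1=0|1=1 -> 111
Step 6: G0=NOT G0=NOT 1=0 G1=G2=1 G2=G0|G1=1|1=1 -> 011
Step 7: G0=NOT G0=NOT 0=1 G1=G2=1 G2=G0|G1=0|1=1 -> 111

111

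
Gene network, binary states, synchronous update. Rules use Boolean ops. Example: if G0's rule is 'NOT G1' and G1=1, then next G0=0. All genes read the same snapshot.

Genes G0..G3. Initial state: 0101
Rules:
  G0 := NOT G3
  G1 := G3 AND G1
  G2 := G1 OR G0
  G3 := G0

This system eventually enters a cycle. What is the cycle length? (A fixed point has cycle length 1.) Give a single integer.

Step 0: 0101
Step 1: G0=NOT G3=NOT 1=0 G1=G3&G1=1&1=1 G2=G1|G0=1|0=1 G3=G0=0 -> 0110
Step 2: G0=NOT G3=NOT 0=1 G1=G3&G1=0&1=0 G2=G1|G0=1|0=1 G3=G0=0 -> 1010
Step 3: G0=NOT G3=NOT 0=1 G1=G3&G1=0&0=0 G2=G1|G0=0|1=1 G3=G0=1 -> 1011
Step 4: G0=NOT G3=NOT 1=0 G1=G3&G1=1&0=0 G2=G1|G0=0|1=1 G3=G0=1 -> 0011
Step 5: G0=NOT G3=NOT 1=0 G1=G3&G1=1&0=0 G2=G1|G0=0|0=0 G3=G0=0 -> 0000
Step 6: G0=NOT G3=NOT 0=1 G1=G3&G1=0&0=0 G2=G1|G0=0|0=0 G3=G0=0 -> 1000
Step 7: G0=NOT G3=NOT 0=1 G1=G3&G1=0&0=0 G2=G1|G0=0|1=1 G3=G0=1 -> 1011
State from step 7 equals state from step 3 -> cycle length 4

Answer: 4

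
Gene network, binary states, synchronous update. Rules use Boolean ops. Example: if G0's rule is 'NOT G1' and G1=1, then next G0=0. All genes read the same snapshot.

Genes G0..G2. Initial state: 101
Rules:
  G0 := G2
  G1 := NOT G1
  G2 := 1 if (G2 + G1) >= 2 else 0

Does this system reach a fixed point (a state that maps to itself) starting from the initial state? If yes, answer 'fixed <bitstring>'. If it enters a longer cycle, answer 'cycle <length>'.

Step 0: 101
Step 1: G0=G2=1 G1=NOT G1=NOT 0=1 G2=(1+0>=2)=0 -> 110
Step 2: G0=G2=0 G1=NOT G1=NOT 1=0 G2=(0+1>=2)=0 -> 000
Step 3: G0=G2=0 G1=NOT G1=NOT 0=1 G2=(0+0>=2)=0 -> 010
Step 4: G0=G2=0 G1=NOT G1=NOT 1=0 G2=(0+1>=2)=0 -> 000
Cycle of length 2 starting at step 2 -> no fixed point

Answer: cycle 2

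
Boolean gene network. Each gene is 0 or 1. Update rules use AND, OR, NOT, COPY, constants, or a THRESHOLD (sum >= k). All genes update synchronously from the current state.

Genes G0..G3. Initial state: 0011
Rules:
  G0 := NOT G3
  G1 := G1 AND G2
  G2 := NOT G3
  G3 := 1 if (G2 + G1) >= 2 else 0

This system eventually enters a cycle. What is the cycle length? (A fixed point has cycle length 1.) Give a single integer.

Step 0: 0011
Step 1: G0=NOT G3=NOT 1=0 G1=G1&G2=0&1=0 G2=NOT G3=NOT 1=0 G3=(1+0>=2)=0 -> 0000
Step 2: G0=NOT G3=NOT 0=1 G1=G1&G2=0&0=0 G2=NOT G3=NOT 0=1 G3=(0+0>=2)=0 -> 1010
Step 3: G0=NOT G3=NOT 0=1 G1=G1&G2=0&1=0 G2=NOT G3=NOT 0=1 G3=(1+0>=2)=0 -> 1010
State from step 3 equals state from step 2 -> cycle length 1

Answer: 1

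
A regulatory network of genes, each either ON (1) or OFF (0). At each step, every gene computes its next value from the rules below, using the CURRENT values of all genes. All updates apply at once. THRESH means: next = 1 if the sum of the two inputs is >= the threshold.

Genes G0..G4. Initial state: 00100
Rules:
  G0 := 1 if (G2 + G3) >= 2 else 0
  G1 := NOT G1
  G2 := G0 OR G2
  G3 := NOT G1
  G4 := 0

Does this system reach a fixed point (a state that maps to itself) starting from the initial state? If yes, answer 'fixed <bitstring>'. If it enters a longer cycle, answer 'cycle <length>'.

Answer: cycle 2

Derivation:
Step 0: 00100
Step 1: G0=(1+0>=2)=0 G1=NOT G1=NOT 0=1 G2=G0|G2=0|1=1 G3=NOT G1=NOT 0=1 G4=0(const) -> 01110
Step 2: G0=(1+1>=2)=1 G1=NOT G1=NOT 1=0 G2=G0|G2=0|1=1 G3=NOT G1=NOT 1=0 G4=0(const) -> 10100
Step 3: G0=(1+0>=2)=0 G1=NOT G1=NOT 0=1 G2=G0|G2=1|1=1 G3=NOT G1=NOT 0=1 G4=0(const) -> 01110
Cycle of length 2 starting at step 1 -> no fixed point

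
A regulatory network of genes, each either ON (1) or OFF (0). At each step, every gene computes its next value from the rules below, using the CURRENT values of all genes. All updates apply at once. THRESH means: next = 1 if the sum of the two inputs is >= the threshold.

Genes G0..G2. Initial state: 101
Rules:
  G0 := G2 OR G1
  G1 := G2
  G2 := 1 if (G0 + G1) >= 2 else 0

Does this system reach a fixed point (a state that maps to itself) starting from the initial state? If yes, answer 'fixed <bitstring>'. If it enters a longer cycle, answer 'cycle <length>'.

Step 0: 101
Step 1: G0=G2|G1=1|0=1 G1=G2=1 G2=(1+0>=2)=0 -> 110
Step 2: G0=G2|G1=0|1=1 G1=G2=0 G2=(1+1>=2)=1 -> 101
Cycle of length 2 starting at step 0 -> no fixed point

Answer: cycle 2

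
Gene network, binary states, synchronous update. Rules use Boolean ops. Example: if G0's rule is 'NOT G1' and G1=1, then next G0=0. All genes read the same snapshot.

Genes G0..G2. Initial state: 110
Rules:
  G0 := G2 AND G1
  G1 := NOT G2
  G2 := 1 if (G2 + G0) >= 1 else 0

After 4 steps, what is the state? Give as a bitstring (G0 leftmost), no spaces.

Step 1: G0=G2&G1=0&1=0 G1=NOT G2=NOT 0=1 G2=(0+1>=1)=1 -> 011
Step 2: G0=G2&G1=1&1=1 G1=NOT G2=NOT 1=0 G2=(1+0>=1)=1 -> 101
Step 3: G0=G2&G1=1&0=0 G1=NOT G2=NOT 1=0 G2=(1+1>=1)=1 -> 001
Step 4: G0=G2&G1=1&0=0 G1=NOT G2=NOT 1=0 G2=(1+0>=1)=1 -> 001

001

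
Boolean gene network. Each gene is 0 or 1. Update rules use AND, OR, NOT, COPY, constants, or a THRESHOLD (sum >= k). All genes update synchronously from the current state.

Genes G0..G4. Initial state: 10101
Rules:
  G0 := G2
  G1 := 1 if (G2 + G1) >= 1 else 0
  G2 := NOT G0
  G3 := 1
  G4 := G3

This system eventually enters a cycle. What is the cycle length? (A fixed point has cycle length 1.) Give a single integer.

Step 0: 10101
Step 1: G0=G2=1 G1=(1+0>=1)=1 G2=NOT G0=NOT 1=0 G3=1(const) G4=G3=0 -> 11010
Step 2: G0=G2=0 G1=(0+1>=1)=1 G2=NOT G0=NOT 1=0 G3=1(const) G4=G3=1 -> 01011
Step 3: G0=G2=0 G1=(0+1>=1)=1 G2=NOT G0=NOT 0=1 G3=1(const) G4=G3=1 -> 01111
Step 4: G0=G2=1 G1=(1+1>=1)=1 G2=NOT G0=NOT 0=1 G3=1(const) G4=G3=1 -> 11111
Step 5: G0=G2=1 G1=(1+1>=1)=1 G2=NOT G0=NOT 1=0 G3=1(const) G4=G3=1 -> 11011
Step 6: G0=G2=0 G1=(0+1>=1)=1 G2=NOT G0=NOT 1=0 G3=1(const) G4=G3=1 -> 01011
State from step 6 equals state from step 2 -> cycle length 4

Answer: 4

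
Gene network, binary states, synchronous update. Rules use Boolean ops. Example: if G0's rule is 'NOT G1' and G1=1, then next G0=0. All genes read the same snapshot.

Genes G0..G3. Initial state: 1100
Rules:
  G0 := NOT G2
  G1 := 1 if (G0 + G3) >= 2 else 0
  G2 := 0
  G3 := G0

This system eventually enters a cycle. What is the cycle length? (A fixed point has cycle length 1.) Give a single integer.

Answer: 1

Derivation:
Step 0: 1100
Step 1: G0=NOT G2=NOT 0=1 G1=(1+0>=2)=0 G2=0(const) G3=G0=1 -> 1001
Step 2: G0=NOT G2=NOT 0=1 G1=(1+1>=2)=1 G2=0(const) G3=G0=1 -> 1101
Step 3: G0=NOT G2=NOT 0=1 G1=(1+1>=2)=1 G2=0(const) G3=G0=1 -> 1101
State from step 3 equals state from step 2 -> cycle length 1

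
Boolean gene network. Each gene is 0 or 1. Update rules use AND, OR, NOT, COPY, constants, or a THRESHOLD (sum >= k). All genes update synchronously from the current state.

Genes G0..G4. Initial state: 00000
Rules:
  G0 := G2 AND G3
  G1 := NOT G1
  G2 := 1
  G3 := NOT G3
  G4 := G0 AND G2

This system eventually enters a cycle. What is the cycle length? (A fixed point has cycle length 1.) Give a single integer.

Answer: 2

Derivation:
Step 0: 00000
Step 1: G0=G2&G3=0&0=0 G1=NOT G1=NOT 0=1 G2=1(const) G3=NOT G3=NOT 0=1 G4=G0&G2=0&0=0 -> 01110
Step 2: G0=G2&G3=1&1=1 G1=NOT G1=NOT 1=0 G2=1(const) G3=NOT G3=NOT 1=0 G4=G0&G2=0&1=0 -> 10100
Step 3: G0=G2&G3=1&0=0 G1=NOT G1=NOT 0=1 G2=1(const) G3=NOT G3=NOT 0=1 G4=G0&G2=1&1=1 -> 01111
Step 4: G0=G2&G3=1&1=1 G1=NOT G1=NOT 1=0 G2=1(const) G3=NOT G3=NOT 1=0 G4=G0&G2=0&1=0 -> 10100
State from step 4 equals state from step 2 -> cycle length 2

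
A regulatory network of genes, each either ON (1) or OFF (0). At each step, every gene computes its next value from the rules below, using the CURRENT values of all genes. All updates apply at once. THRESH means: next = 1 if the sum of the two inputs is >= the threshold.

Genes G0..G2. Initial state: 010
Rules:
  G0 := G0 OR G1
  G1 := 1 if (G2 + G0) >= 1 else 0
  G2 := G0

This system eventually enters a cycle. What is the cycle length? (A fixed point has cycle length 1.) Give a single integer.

Answer: 1

Derivation:
Step 0: 010
Step 1: G0=G0|G1=0|1=1 G1=(0+0>=1)=0 G2=G0=0 -> 100
Step 2: G0=G0|G1=1|0=1 G1=(0+1>=1)=1 G2=G0=1 -> 111
Step 3: G0=G0|G1=1|1=1 G1=(1+1>=1)=1 G2=G0=1 -> 111
State from step 3 equals state from step 2 -> cycle length 1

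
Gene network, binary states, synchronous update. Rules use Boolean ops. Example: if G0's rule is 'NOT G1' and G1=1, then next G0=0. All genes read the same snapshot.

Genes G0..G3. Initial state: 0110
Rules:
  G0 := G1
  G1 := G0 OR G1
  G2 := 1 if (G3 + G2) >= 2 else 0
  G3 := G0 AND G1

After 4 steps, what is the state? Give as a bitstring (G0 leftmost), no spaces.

Step 1: G0=G1=1 G1=G0|G1=0|1=1 G2=(0+1>=2)=0 G3=G0&G1=0&1=0 -> 1100
Step 2: G0=G1=1 G1=G0|G1=1|1=1 G2=(0+0>=2)=0 G3=G0&G1=1&1=1 -> 1101
Step 3: G0=G1=1 G1=G0|G1=1|1=1 G2=(1+0>=2)=0 G3=G0&G1=1&1=1 -> 1101
Step 4: G0=G1=1 G1=G0|G1=1|1=1 G2=(1+0>=2)=0 G3=G0&G1=1&1=1 -> 1101

1101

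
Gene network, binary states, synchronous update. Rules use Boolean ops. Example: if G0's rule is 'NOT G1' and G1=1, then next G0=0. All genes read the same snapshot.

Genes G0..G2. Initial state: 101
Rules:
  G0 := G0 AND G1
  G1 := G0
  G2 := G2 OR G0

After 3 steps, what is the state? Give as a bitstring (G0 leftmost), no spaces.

Step 1: G0=G0&G1=1&0=0 G1=G0=1 G2=G2|G0=1|1=1 -> 011
Step 2: G0=G0&G1=0&1=0 G1=G0=0 G2=G2|G0=1|0=1 -> 001
Step 3: G0=G0&G1=0&0=0 G1=G0=0 G2=G2|G0=1|0=1 -> 001

001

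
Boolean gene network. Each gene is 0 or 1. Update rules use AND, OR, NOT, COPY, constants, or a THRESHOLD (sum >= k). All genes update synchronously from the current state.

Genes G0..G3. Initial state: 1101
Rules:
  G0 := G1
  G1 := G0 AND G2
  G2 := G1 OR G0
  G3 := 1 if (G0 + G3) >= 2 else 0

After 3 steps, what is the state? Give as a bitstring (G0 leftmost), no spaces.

Step 1: G0=G1=1 G1=G0&G2=1&0=0 G2=G1|G0=1|1=1 G3=(1+1>=2)=1 -> 1011
Step 2: G0=G1=0 G1=G0&G2=1&1=1 G2=G1|G0=0|1=1 G3=(1+1>=2)=1 -> 0111
Step 3: G0=G1=1 G1=G0&G2=0&1=0 G2=G1|G0=1|0=1 G3=(0+1>=2)=0 -> 1010

1010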